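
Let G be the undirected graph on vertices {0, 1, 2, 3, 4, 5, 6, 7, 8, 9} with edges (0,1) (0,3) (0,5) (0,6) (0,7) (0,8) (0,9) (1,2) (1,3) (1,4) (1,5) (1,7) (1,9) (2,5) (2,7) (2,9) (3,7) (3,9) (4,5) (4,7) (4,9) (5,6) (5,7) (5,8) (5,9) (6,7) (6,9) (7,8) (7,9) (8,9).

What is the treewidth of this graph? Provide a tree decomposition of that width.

The largest bag has 5 vertices, giving width 4; this decomposition certifies tw(G) ≤ 4. On the other hand G contains the 5-clique {0, 1, 3, 7, 9}. A clique must lie in a single bag of any decomposition, so no decomposition can have width below 4. Therefore the treewidth is 4.

Treewidth 4.
Bags: B1 = {1, 4, 5, 7, 9}  B2 = {0, 1, 5, 7, 9}  B3 = {0, 1, 3, 7, 9}  B4 = {0, 5, 7, 8, 9}  B5 = {0, 5, 6, 7, 9}  B6 = {1, 2, 5, 7, 9}
Tree: B1–B2, B2–B3, B2–B4, B2–B5, B1–B6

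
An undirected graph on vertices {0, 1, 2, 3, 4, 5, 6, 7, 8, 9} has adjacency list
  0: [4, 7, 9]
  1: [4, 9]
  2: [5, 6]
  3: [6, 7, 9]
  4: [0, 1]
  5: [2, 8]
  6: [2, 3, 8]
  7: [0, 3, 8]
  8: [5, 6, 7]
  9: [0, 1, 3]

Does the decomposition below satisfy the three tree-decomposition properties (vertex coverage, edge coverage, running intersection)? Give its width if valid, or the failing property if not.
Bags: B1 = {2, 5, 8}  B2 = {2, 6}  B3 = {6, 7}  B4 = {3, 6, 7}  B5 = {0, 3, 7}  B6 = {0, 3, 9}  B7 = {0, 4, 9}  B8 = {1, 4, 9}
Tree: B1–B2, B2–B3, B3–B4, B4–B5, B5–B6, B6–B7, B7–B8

No — edge (8,6) lies in no bag.

A tree decomposition must satisfy three properties: every vertex lies in some bag; for every edge, both endpoints lie together in some bag; and for every vertex, the bags containing it form a connected subtree. Here edge (8,6) lies in no bag, so the decomposition is invalid.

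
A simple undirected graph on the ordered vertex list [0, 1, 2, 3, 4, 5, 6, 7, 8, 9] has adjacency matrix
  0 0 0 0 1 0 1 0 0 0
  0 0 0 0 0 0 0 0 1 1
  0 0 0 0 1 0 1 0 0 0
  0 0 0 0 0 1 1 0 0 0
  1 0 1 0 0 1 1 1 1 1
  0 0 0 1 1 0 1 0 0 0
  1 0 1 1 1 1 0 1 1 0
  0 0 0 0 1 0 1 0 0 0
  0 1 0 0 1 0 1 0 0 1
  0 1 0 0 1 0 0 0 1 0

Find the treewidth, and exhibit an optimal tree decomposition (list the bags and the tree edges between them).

The largest bag has 3 vertices, giving width 2; this decomposition certifies tw(G) ≤ 2. Conversely, {1, 8, 9} is a clique of size 3, and the vertices of any clique must share a bag in every tree decomposition; so some bag has ≥ 3 vertices and tw(G) ≥ 2. Combining the bounds, tw(G) = 2.

Treewidth 2.
One such decomposition:
Bags: B1 = {4, 5, 6}  B2 = {0, 4, 6}  B3 = {3, 5, 6}  B4 = {2, 4, 6}  B5 = {4, 6, 8}  B6 = {4, 8, 9}  B7 = {1, 8, 9}  B8 = {4, 6, 7}
Tree: B1–B2, B1–B3, B2–B4, B1–B5, B5–B6, B6–B7, B5–B8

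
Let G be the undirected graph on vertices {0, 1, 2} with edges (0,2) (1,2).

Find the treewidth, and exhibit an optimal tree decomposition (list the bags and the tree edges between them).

Treewidth 1.
Bags: B1 = {1, 2}  B2 = {0, 2}
Tree: B1–B2

The largest bag has 2 vertices, giving width 1; this decomposition certifies tw(G) ≤ 1. Since G has at least one edge (e.g. 1–2), it is not an edgeless graph, so tw(G) ≥ 1. Hence tw(G) = 1 exactly.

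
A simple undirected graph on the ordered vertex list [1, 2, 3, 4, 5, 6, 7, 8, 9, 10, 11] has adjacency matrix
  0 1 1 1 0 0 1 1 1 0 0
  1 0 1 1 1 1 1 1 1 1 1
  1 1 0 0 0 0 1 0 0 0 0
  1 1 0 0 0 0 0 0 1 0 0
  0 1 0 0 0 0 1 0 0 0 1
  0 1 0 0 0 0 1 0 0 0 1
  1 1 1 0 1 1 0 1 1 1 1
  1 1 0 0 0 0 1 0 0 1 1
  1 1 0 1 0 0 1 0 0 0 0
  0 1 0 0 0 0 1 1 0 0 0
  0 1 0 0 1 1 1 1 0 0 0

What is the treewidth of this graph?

3

A width-3 tree decomposition is:
Bags: B1 = {1, 2, 7, 9}  B2 = {1, 2, 4, 9}  B3 = {1, 2, 7, 8}  B4 = {1, 2, 3, 7}  B5 = {2, 7, 8, 11}  B6 = {2, 7, 8, 10}  B7 = {2, 6, 7, 11}  B8 = {2, 5, 7, 11}
Tree: B1–B2, B1–B3, B1–B4, B3–B5, B3–B6, B5–B7, B5–B8
Each bag holds 4 vertices, so the decomposition has width 3, which upper-bounds the treewidth. For the lower bound, the 4 vertices {1, 2, 4, 9} are pairwise adjacent, and any tree decomposition puts a clique entirely inside one bag — forcing width ≥ 3. Therefore the treewidth is 3.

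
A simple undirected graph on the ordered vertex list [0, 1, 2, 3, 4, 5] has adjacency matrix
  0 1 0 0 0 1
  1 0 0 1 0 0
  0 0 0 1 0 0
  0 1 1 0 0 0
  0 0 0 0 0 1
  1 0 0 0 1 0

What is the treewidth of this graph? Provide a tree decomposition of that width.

Treewidth 1.
One such decomposition:
Bags: B1 = {0, 5}  B2 = {0, 1}  B3 = {1, 3}  B4 = {2, 3}  B5 = {4, 5}
Tree: B1–B2, B2–B3, B3–B4, B1–B5

Every bag has size at most 2, so the width is 2 − 1 = 1 and tw(G) ≤ 1. G has an edge, so its treewidth is at least 1. The upper and lower bounds meet at 1, so that is the treewidth.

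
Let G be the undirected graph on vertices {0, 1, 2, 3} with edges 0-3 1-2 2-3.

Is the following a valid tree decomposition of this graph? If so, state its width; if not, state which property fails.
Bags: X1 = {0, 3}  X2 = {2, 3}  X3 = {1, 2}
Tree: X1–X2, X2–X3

Vertex coverage: the bags together contain {0, 1, 2, 3}, the full vertex set. Edge coverage: each edge of G has both endpoints in at least one bag. Running intersection: for every vertex, the bags containing it form a connected subtree. All three properties hold, so this is a valid tree decomposition of width max|bag| − 1 = 1, and hence tw(G) ≤ 1.

Yes; width 1.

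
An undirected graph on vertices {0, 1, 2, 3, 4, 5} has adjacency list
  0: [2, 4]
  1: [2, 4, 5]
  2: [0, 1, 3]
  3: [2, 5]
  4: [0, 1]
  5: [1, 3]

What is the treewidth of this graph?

2

A width-2 tree decomposition is:
Bags: B1 = {1, 3, 5}  B2 = {1, 2, 3}  B3 = {1, 2, 4}  B4 = {0, 2, 4}
Tree: B1–B2, B2–B3, B3–B4
Each bag holds 3 vertices, so the decomposition has width 2, which upper-bounds the treewidth. The edges 5–3–2–1–5 form a cycle, so G is not a tree and its treewidth is at least 2. The upper and lower bounds meet at 2, so that is the treewidth.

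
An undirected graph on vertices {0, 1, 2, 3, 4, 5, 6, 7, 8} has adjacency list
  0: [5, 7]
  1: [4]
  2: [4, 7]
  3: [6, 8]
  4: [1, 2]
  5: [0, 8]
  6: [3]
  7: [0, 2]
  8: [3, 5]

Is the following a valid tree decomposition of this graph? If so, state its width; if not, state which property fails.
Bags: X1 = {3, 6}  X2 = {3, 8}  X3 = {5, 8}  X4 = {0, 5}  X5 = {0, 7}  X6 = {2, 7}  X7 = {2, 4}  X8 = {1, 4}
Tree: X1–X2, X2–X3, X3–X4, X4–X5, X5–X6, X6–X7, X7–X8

Checking the three conditions: (i) the bags cover all of {0, 1, 2, 3, 4, 5, 6, 7, 8}; (ii) for each edge, some bag contains both endpoints; (iii) the bags containing any fixed vertex form a subtree. All hold, so the decomposition is valid with width 2 − 1 = 1.

Yes; width 1.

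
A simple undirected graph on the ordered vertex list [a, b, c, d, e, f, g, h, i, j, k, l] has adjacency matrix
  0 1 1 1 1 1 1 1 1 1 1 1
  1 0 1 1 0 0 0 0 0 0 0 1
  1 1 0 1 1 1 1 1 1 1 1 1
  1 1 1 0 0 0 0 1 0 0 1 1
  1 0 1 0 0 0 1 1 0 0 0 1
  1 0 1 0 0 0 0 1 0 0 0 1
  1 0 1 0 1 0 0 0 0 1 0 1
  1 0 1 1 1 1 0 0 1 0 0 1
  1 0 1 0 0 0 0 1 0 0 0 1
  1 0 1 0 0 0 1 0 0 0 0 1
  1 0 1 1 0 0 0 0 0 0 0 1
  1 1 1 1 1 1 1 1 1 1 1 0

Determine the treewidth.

A width-4 tree decomposition is:
Bags: B1 = {a, c, e, h, l}  B2 = {a, c, f, h, l}  B3 = {a, c, d, h, l}  B4 = {a, c, h, i, l}  B5 = {a, b, c, d, l}  B6 = {a, c, e, g, l}  B7 = {a, c, g, j, l}  B8 = {a, c, d, k, l}
Tree: B1–B2, B2–B3, B2–B4, B3–B5, B1–B6, B6–B7, B3–B8
Every bag has size at most 5, so the width is 5 − 1 = 4 and tw(G) ≤ 4. Conversely, {a, c, g, j, l} is a clique of size 5, and the vertices of any clique must share a bag in every tree decomposition; so some bag has ≥ 5 vertices and tw(G) ≥ 4. Combining the bounds, tw(G) = 4.

4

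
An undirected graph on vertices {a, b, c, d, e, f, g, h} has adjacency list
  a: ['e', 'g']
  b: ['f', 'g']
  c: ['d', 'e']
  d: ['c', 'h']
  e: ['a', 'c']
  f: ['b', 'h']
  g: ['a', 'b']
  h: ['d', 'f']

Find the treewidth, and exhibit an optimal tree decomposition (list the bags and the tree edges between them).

Treewidth 2.
One such decomposition:
Bags: B1 = {b, f, g}  B2 = {a, f, g}  B3 = {a, e, f}  B4 = {c, e, f}  B5 = {c, d, f}  B6 = {d, f, h}
Tree: B1–B2, B2–B3, B3–B4, B4–B5, B5–B6

The largest bag has 3 vertices, giving width 2; this decomposition certifies tw(G) ≤ 2. For the lower bound, G contains the cycle f–b–g–a–e–c–d–h–f, so G is not a forest; only forests have treewidth ≤ 1, hence tw(G) ≥ 2. Therefore the treewidth is 2.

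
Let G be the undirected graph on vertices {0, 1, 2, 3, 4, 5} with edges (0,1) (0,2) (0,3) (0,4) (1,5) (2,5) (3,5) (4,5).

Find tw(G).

A width-2 tree decomposition is:
Bags: B1 = {0, 3, 5}  B2 = {0, 4, 5}  B3 = {0, 1, 5}  B4 = {0, 2, 5}
Tree: B1–B2, B2–B3, B3–B4
Every bag has size at most 3, so the width is 3 − 1 = 2 and tw(G) ≤ 2. For the lower bound, G contains the cycle 5–3–0–4–5, so G is not a forest; only forests have treewidth ≤ 1, hence tw(G) ≥ 2. The upper and lower bounds meet at 2, so that is the treewidth.

2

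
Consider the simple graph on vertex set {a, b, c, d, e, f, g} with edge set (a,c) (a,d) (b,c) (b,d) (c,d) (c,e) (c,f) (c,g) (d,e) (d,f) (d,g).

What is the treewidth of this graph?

2

A width-2 tree decomposition is:
Bags: B1 = {c, d, e}  B2 = {a, c, d}  B3 = {c, d, f}  B4 = {b, c, d}  B5 = {c, d, g}
Tree: B1–B2, B1–B3, B2–B4, B4–B5
Every bag has size at most 3, so the width is 3 − 1 = 2 and tw(G) ≤ 2. For the lower bound, the 3 vertices {c, d, f} are pairwise adjacent, and any tree decomposition puts a clique entirely inside one bag — forcing width ≥ 2. Combining the bounds, tw(G) = 2.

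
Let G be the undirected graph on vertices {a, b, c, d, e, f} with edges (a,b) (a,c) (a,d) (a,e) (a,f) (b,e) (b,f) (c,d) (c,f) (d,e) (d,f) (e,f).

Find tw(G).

A width-3 tree decomposition is:
Bags: B1 = {a, b, e, f}  B2 = {a, d, e, f}  B3 = {a, c, d, f}
Tree: B1–B2, B2–B3
Every bag has size at most 4, so the width is 4 − 1 = 3 and tw(G) ≤ 3. For the lower bound, the 4 vertices {a, d, e, f} are pairwise adjacent, and any tree decomposition puts a clique entirely inside one bag — forcing width ≥ 3. Therefore the treewidth is 3.

3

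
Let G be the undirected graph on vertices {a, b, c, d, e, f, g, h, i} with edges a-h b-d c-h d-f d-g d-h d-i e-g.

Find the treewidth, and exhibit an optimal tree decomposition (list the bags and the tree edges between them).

Treewidth 1.
One such decomposition:
Bags: B1 = {d, h}  B2 = {a, h}  B3 = {d, g}  B4 = {c, h}  B5 = {b, d}  B6 = {d, i}  B7 = {d, f}  B8 = {e, g}
Tree: B1–B2, B1–B3, B2–B4, B1–B5, B5–B6, B6–B7, B3–B8

The largest bag has 2 vertices, giving width 1; this decomposition certifies tw(G) ≤ 1. G has an edge, so its treewidth is at least 1. Hence tw(G) = 1 exactly.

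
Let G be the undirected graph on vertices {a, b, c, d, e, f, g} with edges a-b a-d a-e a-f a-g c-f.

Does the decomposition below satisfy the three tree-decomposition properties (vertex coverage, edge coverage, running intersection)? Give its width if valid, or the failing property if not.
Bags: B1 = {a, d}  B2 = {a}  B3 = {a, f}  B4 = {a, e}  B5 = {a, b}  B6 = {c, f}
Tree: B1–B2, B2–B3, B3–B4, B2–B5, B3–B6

A tree decomposition must satisfy three properties: every vertex lies in some bag; for every edge, both endpoints lie together in some bag; and for every vertex, the bags containing it form a connected subtree. Here vertex g appears in no bag, so the decomposition is invalid.

No — vertex g appears in no bag.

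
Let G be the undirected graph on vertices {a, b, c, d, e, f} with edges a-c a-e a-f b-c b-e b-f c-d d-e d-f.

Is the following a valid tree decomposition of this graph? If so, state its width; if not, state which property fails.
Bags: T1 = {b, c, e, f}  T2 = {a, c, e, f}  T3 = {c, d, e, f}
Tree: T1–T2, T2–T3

Every vertex of G appears in some bag (union = {a, b, c, d, e, f}); every edge is covered by a bag; and for each vertex v the set of bags containing v is connected in the bag tree. The decomposition is therefore valid. The largest bag has 4 vertices, so the width is 3.

Yes; width 3.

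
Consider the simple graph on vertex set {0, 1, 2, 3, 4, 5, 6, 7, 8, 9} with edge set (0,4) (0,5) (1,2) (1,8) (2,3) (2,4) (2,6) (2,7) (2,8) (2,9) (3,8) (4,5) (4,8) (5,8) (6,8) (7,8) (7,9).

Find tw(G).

2

A width-2 tree decomposition is:
Bags: B1 = {2, 4, 8}  B2 = {2, 6, 8}  B3 = {2, 7, 8}  B4 = {2, 7, 9}  B5 = {4, 5, 8}  B6 = {0, 4, 5}  B7 = {1, 2, 8}  B8 = {2, 3, 8}
Tree: B1–B2, B2–B3, B3–B4, B1–B5, B5–B6, B2–B7, B7–B8
Each bag holds 3 vertices, so the decomposition has width 2, which upper-bounds the treewidth. For the lower bound, the 3 vertices {0, 4, 5} are pairwise adjacent, and any tree decomposition puts a clique entirely inside one bag — forcing width ≥ 2. Hence tw(G) = 2 exactly.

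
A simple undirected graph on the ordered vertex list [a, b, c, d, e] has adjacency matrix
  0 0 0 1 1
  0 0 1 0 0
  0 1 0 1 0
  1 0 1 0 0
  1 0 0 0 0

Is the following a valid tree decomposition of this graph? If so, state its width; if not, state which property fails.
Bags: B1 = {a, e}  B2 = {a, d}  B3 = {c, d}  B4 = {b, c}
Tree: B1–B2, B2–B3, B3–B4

Yes; width 1.

Vertex coverage: the bags together contain {a, b, c, d, e}, the full vertex set. Edge coverage: each edge of G has both endpoints in at least one bag. Running intersection: for every vertex, the bags containing it form a connected subtree. All three properties hold, so this is a valid tree decomposition of width max|bag| − 1 = 1, and hence tw(G) ≤ 1.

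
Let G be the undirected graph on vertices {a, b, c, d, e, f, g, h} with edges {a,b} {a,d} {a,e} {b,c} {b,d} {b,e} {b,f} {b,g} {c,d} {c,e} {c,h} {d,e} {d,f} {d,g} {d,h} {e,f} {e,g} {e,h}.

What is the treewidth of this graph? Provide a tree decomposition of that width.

Treewidth 3.
One optimal decomposition is:
Bags: B1 = {b, d, e, g}  B2 = {a, b, d, e}  B3 = {b, c, d, e}  B4 = {b, d, e, f}  B5 = {c, d, e, h}
Tree: B1–B2, B2–B3, B3–B4, B3–B5

Each bag holds 4 vertices, so the decomposition has width 3, which upper-bounds the treewidth. Conversely, {c, d, e, h} is a clique of size 4, and the vertices of any clique must share a bag in every tree decomposition; so some bag has ≥ 4 vertices and tw(G) ≥ 3. The upper and lower bounds meet at 3, so that is the treewidth.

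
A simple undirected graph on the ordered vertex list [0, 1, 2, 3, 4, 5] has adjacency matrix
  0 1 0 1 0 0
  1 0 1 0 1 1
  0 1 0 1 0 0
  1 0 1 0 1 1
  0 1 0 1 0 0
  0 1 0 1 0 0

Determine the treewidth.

A width-2 tree decomposition is:
Bags: B1 = {1, 2, 3}  B2 = {0, 1, 3}  B3 = {1, 3, 4}  B4 = {1, 3, 5}
Tree: B1–B2, B2–B3, B3–B4
Every bag has size at most 3, so the width is 3 − 1 = 2 and tw(G) ≤ 2. Since 2–1–0–3–2 is a cycle in G, G is not acyclic. Forests are exactly the graphs of treewidth ≤ 1, so tw(G) ≥ 2. Hence tw(G) = 2 exactly.

2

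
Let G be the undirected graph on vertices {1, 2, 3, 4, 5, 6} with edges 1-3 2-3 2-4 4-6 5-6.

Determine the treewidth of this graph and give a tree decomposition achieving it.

Every bag has size at most 2, so the width is 2 − 1 = 1 and tw(G) ≤ 1. Any graph with an edge has treewidth ≥ 1, and G has the edge 5–6. Hence tw(G) = 1 exactly.

Treewidth 1.
One optimal decomposition is:
Bags: B1 = {5, 6}  B2 = {4, 6}  B3 = {2, 4}  B4 = {2, 3}  B5 = {1, 3}
Tree: B1–B2, B2–B3, B3–B4, B4–B5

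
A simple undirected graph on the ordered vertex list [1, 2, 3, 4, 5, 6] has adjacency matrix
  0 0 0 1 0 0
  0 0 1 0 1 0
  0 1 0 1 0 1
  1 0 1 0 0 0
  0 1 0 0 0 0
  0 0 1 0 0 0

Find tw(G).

A width-1 tree decomposition is:
Bags: B1 = {3, 4}  B2 = {2, 3}  B3 = {3, 6}  B4 = {2, 5}  B5 = {1, 4}
Tree: B1–B2, B2–B3, B2–B4, B1–B5
The largest bag has 2 vertices, giving width 1; this decomposition certifies tw(G) ≤ 1. Any graph with an edge has treewidth ≥ 1, and G has the edge 4–3. Therefore the treewidth is 1.

1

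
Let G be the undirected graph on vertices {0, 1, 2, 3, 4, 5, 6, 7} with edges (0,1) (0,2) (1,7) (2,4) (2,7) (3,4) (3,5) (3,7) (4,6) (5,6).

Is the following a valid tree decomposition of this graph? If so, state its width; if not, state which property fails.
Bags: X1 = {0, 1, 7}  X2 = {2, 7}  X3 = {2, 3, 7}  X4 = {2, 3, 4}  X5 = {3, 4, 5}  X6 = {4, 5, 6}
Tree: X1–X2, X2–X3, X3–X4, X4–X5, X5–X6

A tree decomposition must satisfy three properties: every vertex lies in some bag; for every edge, both endpoints lie together in some bag; and for every vertex, the bags containing it form a connected subtree. Here edge (0,2) lies in no bag, so the decomposition is invalid.

No — edge (0,2) lies in no bag.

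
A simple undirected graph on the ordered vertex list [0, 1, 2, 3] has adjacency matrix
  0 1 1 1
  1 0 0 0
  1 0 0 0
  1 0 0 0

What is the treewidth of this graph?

A width-1 tree decomposition is:
Bags: B1 = {0, 3}  B2 = {0, 1}  B3 = {0, 2}
Tree: B1–B2, B2–B3
The largest bag has 2 vertices, giving width 1; this decomposition certifies tw(G) ≤ 1. Any graph with an edge has treewidth ≥ 1, and G has the edge 3–0. Hence tw(G) = 1 exactly.

1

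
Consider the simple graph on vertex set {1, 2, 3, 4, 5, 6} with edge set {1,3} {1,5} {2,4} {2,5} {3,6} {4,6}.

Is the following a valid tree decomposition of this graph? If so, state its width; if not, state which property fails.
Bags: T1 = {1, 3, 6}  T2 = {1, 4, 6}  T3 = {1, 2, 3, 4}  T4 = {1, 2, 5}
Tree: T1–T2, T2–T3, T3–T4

A tree decomposition must satisfy three properties: every vertex lies in some bag; for every edge, both endpoints lie together in some bag; and for every vertex, the bags containing it form a connected subtree. Here bags containing vertex 3 are not connected in the tree, so the decomposition is invalid.

No — bags containing vertex 3 are not connected in the tree.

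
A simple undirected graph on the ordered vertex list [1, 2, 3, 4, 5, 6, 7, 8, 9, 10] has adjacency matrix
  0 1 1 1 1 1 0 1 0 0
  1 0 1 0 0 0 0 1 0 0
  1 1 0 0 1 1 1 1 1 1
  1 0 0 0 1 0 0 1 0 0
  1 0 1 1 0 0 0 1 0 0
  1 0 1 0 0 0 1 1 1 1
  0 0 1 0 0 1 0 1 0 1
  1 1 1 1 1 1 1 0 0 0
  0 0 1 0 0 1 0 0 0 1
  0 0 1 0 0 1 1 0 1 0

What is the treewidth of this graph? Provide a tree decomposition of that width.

Every bag has size at most 4, so the width is 4 − 1 = 3 and tw(G) ≤ 3. On the other hand G contains the 4-clique {1, 2, 3, 8}. A clique must lie in a single bag of any decomposition, so no decomposition can have width below 3. The upper and lower bounds meet at 3, so that is the treewidth.

Treewidth 3.
One optimal decomposition is:
Bags: B1 = {1, 3, 6, 8}  B2 = {3, 6, 7, 8}  B3 = {3, 6, 7, 10}  B4 = {1, 2, 3, 8}  B5 = {3, 6, 9, 10}  B6 = {1, 3, 5, 8}  B7 = {1, 4, 5, 8}
Tree: B1–B2, B2–B3, B1–B4, B3–B5, B1–B6, B6–B7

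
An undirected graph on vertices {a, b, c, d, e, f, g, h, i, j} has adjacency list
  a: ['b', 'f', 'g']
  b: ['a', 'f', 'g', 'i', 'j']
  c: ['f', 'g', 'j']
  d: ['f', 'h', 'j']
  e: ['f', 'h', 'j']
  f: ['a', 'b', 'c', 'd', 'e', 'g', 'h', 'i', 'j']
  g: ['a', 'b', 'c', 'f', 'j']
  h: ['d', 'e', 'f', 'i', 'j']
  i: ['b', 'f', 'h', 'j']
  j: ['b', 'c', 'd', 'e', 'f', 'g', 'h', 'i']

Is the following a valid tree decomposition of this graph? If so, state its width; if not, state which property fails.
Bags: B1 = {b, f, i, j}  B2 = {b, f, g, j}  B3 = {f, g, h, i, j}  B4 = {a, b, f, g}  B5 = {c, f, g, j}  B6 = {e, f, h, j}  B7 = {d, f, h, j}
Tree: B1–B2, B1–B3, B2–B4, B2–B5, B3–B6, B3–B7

No — bags containing vertex g are not connected in the tree.

A tree decomposition must satisfy three properties: every vertex lies in some bag; for every edge, both endpoints lie together in some bag; and for every vertex, the bags containing it form a connected subtree. Here bags containing vertex g are not connected in the tree, so the decomposition is invalid.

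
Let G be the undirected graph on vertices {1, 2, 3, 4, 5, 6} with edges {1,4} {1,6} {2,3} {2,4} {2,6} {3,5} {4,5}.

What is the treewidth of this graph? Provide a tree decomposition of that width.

Each bag holds 3 vertices, so the decomposition has width 2, which upper-bounds the treewidth. For the lower bound, G contains the cycle 5–3–2–4–5, so G is not a forest; only forests have treewidth ≤ 1, hence tw(G) ≥ 2. Hence tw(G) = 2 exactly.

Treewidth 2.
Bags: B1 = {3, 4, 5}  B2 = {2, 3, 4}  B3 = {1, 2, 4}  B4 = {1, 2, 6}
Tree: B1–B2, B2–B3, B3–B4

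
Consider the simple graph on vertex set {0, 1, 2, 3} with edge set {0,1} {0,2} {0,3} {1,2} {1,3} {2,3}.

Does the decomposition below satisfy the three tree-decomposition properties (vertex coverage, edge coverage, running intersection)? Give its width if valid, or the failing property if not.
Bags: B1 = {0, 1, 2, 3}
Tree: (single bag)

Yes; width 3.

Checking the three conditions: (i) the bags cover all of {0, 1, 2, 3}; (ii) for each edge, some bag contains both endpoints; (iii) the bags containing any fixed vertex form a subtree. All hold, so the decomposition is valid with width 4 − 1 = 3.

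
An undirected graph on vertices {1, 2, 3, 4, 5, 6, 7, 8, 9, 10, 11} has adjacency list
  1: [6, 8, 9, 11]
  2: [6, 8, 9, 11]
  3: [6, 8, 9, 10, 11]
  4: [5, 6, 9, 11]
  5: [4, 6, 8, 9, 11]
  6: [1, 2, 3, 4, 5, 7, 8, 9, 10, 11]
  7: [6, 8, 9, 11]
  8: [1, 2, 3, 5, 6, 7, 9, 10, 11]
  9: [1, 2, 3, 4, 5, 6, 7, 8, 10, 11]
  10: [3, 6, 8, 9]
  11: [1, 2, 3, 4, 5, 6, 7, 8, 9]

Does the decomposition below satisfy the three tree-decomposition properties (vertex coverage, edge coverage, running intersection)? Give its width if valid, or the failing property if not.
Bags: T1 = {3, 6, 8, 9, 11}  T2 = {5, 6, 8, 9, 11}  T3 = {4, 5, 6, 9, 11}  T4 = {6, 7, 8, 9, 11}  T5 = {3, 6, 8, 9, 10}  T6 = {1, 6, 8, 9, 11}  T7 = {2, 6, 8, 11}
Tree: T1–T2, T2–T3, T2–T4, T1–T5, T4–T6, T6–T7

A tree decomposition must satisfy three properties: every vertex lies in some bag; for every edge, both endpoints lie together in some bag; and for every vertex, the bags containing it form a connected subtree. Here edge (9,2) lies in no bag, so the decomposition is invalid.

No — edge (9,2) lies in no bag.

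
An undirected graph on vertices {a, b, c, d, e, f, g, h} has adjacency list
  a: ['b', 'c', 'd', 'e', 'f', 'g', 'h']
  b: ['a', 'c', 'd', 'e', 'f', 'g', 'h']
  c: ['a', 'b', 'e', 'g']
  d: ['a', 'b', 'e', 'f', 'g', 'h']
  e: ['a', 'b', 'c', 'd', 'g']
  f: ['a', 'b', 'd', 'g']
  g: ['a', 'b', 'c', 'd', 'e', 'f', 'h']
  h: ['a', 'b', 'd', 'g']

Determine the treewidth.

A width-4 tree decomposition is:
Bags: B1 = {a, b, d, e, g}  B2 = {a, b, d, g, h}  B3 = {a, b, c, e, g}  B4 = {a, b, d, f, g}
Tree: B1–B2, B1–B3, B1–B4
Each bag holds 5 vertices, so the decomposition has width 4, which upper-bounds the treewidth. For the lower bound, the 5 vertices {a, b, d, e, g} are pairwise adjacent, and any tree decomposition puts a clique entirely inside one bag — forcing width ≥ 4. The upper and lower bounds meet at 4, so that is the treewidth.

4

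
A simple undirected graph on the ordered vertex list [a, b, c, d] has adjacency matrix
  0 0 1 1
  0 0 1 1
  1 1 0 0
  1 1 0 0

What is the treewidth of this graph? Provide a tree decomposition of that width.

Every bag has size at most 3, so the width is 3 − 1 = 2 and tw(G) ≤ 2. The edges d–a–c–b–d form a cycle, so G is not a tree and its treewidth is at least 2. Hence tw(G) = 2 exactly.

Treewidth 2.
One optimal decomposition is:
Bags: B1 = {a, c, d}  B2 = {b, c, d}
Tree: B1–B2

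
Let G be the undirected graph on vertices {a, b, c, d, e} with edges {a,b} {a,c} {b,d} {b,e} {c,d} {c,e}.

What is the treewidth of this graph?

A width-2 tree decomposition is:
Bags: B1 = {a, b, c}  B2 = {b, c, d}  B3 = {b, c, e}
Tree: B1–B2, B2–B3
The largest bag has 3 vertices, giving width 2; this decomposition certifies tw(G) ≤ 2. The edges a–c–d–b–a form a cycle, so G is not a tree and its treewidth is at least 2. Combining the bounds, tw(G) = 2.

2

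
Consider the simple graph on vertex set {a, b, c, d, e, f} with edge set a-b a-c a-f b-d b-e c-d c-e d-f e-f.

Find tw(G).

A width-3 tree decomposition is:
Bags: B1 = {b, c, d, f}  B2 = {b, c, e, f}  B3 = {a, b, c, f}
Tree: B1–B2, B2–B3
Every bag has size at most 4, so the width is 4 − 1 = 3 and tw(G) ≤ 3. For the lower bound: the 4 vertex sets {b,d}, {c,e}, {f}, {a} are disjoint, each induces a connected subgraph, and every pair is joined by at least one edge of G. Contracting each set to a single vertex therefore yields K_{4} as a minor, and since treewidth is minor-monotone, tw(G) ≥ tw(K_{4}) = 3. The upper and lower bounds meet at 3, so that is the treewidth.

3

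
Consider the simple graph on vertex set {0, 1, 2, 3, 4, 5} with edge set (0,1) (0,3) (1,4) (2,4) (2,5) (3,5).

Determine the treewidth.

2

A width-2 tree decomposition is:
Bags: B1 = {2, 4, 5}  B2 = {3, 4, 5}  B3 = {0, 3, 4}  B4 = {0, 1, 4}
Tree: B1–B2, B2–B3, B3–B4
Every bag has size at most 3, so the width is 3 − 1 = 2 and tw(G) ≤ 2. Since 4–2–5–3–0–1–4 is a cycle in G, G is not acyclic. Forests are exactly the graphs of treewidth ≤ 1, so tw(G) ≥ 2. Combining the bounds, tw(G) = 2.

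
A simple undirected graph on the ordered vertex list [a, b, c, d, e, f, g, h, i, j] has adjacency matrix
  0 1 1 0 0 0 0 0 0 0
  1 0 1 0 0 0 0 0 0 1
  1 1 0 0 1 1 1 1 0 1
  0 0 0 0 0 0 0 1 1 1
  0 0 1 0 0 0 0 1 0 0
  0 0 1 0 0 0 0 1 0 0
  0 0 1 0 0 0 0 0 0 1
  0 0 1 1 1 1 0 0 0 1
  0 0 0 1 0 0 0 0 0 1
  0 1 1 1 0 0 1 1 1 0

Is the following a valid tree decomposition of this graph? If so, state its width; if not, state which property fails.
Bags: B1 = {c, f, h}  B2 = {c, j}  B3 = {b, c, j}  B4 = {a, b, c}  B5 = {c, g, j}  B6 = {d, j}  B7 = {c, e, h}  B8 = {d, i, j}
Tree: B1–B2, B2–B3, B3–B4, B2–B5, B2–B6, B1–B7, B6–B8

A tree decomposition must satisfy three properties: every vertex lies in some bag; for every edge, both endpoints lie together in some bag; and for every vertex, the bags containing it form a connected subtree. Here edge (h,j) lies in no bag, so the decomposition is invalid.

No — edge (h,j) lies in no bag.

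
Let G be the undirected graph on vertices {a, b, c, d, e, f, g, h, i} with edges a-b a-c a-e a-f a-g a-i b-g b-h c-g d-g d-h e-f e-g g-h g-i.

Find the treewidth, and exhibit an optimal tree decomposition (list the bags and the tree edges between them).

Every bag has size at most 3, so the width is 3 − 1 = 2 and tw(G) ≤ 2. On the other hand G contains the 3-clique {d, g, h}. A clique must lie in a single bag of any decomposition, so no decomposition can have width below 2. Therefore the treewidth is 2.

Treewidth 2.
One such decomposition:
Bags: B1 = {a, e, g}  B2 = {a, b, g}  B3 = {a, c, g}  B4 = {b, g, h}  B5 = {a, g, i}  B6 = {d, g, h}  B7 = {a, e, f}
Tree: B1–B2, B2–B3, B2–B4, B2–B5, B4–B6, B1–B7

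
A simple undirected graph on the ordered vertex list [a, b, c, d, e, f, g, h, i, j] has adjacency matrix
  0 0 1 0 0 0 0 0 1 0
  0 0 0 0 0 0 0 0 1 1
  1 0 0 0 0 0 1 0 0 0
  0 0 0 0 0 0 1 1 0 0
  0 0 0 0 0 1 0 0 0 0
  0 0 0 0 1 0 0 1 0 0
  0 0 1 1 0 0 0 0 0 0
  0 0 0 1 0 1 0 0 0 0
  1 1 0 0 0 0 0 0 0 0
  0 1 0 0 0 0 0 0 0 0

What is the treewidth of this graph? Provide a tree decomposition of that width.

Treewidth 1.
One optimal decomposition is:
Bags: B1 = {e, f}  B2 = {f, h}  B3 = {d, h}  B4 = {d, g}  B5 = {c, g}  B6 = {a, c}  B7 = {a, i}  B8 = {b, i}  B9 = {b, j}
Tree: B1–B2, B2–B3, B3–B4, B4–B5, B5–B6, B6–B7, B7–B8, B8–B9

Every bag has size at most 2, so the width is 2 − 1 = 1 and tw(G) ≤ 1. Since G has at least one edge (e.g. e–f), it is not an edgeless graph, so tw(G) ≥ 1. Therefore the treewidth is 1.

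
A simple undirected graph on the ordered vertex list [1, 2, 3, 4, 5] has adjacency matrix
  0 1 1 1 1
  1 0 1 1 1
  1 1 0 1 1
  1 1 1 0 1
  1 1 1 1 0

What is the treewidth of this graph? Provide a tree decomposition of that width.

A single bag containing all 5 vertices is trivially a valid decomposition of width 4. For the lower bound, the 5 vertices {1, 2, 3, 4, 5} are pairwise adjacent, and any tree decomposition puts a clique entirely inside one bag — forcing width ≥ 4. Combining the bounds, tw(G) = 4.

Treewidth 4.
Bags: B1 = {1, 2, 3, 4, 5}
Tree: (single bag)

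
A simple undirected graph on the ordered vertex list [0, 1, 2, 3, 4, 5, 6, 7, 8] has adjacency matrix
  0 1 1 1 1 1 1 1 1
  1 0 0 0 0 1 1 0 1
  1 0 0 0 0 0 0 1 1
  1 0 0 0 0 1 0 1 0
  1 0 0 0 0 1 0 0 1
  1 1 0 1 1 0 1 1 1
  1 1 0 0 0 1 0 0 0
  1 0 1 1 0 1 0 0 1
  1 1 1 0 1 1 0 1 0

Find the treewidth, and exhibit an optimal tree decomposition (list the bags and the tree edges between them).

The largest bag has 4 vertices, giving width 3; this decomposition certifies tw(G) ≤ 3. On the other hand G contains the 4-clique {0, 2, 7, 8}. A clique must lie in a single bag of any decomposition, so no decomposition can have width below 3. Hence tw(G) = 3 exactly.

Treewidth 3.
One optimal decomposition is:
Bags: B1 = {0, 5, 7, 8}  B2 = {0, 2, 7, 8}  B3 = {0, 3, 5, 7}  B4 = {0, 1, 5, 8}  B5 = {0, 1, 5, 6}  B6 = {0, 4, 5, 8}
Tree: B1–B2, B1–B3, B1–B4, B4–B5, B4–B6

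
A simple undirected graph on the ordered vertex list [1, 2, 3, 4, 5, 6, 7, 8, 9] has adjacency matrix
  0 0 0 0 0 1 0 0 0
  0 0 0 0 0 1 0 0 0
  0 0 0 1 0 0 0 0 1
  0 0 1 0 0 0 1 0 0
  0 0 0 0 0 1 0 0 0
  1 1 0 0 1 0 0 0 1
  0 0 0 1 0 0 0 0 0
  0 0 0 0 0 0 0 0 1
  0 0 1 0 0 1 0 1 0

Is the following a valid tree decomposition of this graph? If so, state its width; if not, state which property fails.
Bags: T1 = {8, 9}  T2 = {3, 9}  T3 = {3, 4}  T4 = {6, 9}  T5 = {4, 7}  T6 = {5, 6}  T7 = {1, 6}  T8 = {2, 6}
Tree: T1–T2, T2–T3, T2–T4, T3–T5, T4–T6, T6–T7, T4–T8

Yes; width 1.

Vertex coverage: the bags together contain {1, 2, 3, 4, 5, 6, 7, 8, 9}, the full vertex set. Edge coverage: each edge of G has both endpoints in at least one bag. Running intersection: for every vertex, the bags containing it form a connected subtree. All three properties hold, so this is a valid tree decomposition of width max|bag| − 1 = 1, and hence tw(G) ≤ 1.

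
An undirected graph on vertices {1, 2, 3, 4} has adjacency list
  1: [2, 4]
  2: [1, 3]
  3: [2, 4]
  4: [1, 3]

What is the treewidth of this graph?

2

A width-2 tree decomposition is:
Bags: B1 = {2, 3, 4}  B2 = {1, 2, 4}
Tree: B1–B2
The largest bag has 3 vertices, giving width 2; this decomposition certifies tw(G) ≤ 2. For the lower bound, G contains the cycle 2–3–4–1–2, so G is not a forest; only forests have treewidth ≤ 1, hence tw(G) ≥ 2. Therefore the treewidth is 2.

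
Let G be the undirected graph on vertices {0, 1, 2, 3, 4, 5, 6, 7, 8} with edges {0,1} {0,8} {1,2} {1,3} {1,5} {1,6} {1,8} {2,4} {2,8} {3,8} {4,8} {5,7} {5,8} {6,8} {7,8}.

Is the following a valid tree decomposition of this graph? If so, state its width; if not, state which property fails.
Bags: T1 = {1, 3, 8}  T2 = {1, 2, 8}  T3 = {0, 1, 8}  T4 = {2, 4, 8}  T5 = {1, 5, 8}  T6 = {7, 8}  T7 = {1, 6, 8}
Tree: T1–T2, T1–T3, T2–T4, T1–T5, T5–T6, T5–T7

A tree decomposition must satisfy three properties: every vertex lies in some bag; for every edge, both endpoints lie together in some bag; and for every vertex, the bags containing it form a connected subtree. Here edge (5,7) lies in no bag, so the decomposition is invalid.

No — edge (5,7) lies in no bag.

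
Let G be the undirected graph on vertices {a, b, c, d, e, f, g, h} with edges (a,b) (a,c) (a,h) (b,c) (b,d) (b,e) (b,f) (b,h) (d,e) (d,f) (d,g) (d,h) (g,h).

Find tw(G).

A width-2 tree decomposition is:
Bags: B1 = {b, d, h}  B2 = {b, d, e}  B3 = {b, d, f}  B4 = {a, b, h}  B5 = {a, b, c}  B6 = {d, g, h}
Tree: B1–B2, B2–B3, B1–B4, B4–B5, B1–B6
The largest bag has 3 vertices, giving width 2; this decomposition certifies tw(G) ≤ 2. On the other hand G contains the 3-clique {d, g, h}. A clique must lie in a single bag of any decomposition, so no decomposition can have width below 2. Combining the bounds, tw(G) = 2.

2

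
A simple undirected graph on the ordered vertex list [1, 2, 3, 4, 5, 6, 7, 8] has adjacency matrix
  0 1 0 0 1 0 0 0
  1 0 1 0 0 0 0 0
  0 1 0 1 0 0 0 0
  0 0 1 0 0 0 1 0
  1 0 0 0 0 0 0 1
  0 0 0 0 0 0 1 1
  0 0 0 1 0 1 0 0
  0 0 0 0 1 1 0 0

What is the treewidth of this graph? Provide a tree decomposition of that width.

Every bag has size at most 3, so the width is 3 − 1 = 2 and tw(G) ≤ 2. The edges 8–5–1–2–3–4–7–6–8 form a cycle, so G is not a tree and its treewidth is at least 2. Combining the bounds, tw(G) = 2.

Treewidth 2.
Bags: B1 = {1, 5, 8}  B2 = {1, 2, 8}  B3 = {2, 3, 8}  B4 = {3, 4, 8}  B5 = {4, 7, 8}  B6 = {6, 7, 8}
Tree: B1–B2, B2–B3, B3–B4, B4–B5, B5–B6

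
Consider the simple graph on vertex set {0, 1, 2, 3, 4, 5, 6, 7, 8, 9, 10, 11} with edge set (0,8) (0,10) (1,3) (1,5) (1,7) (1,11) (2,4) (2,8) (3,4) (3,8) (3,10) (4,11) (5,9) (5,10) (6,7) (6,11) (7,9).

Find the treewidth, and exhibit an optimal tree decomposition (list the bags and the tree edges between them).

Treewidth 3.
One optimal decomposition is:
Bags: B1 = {0, 2, 8, 10}  B2 = {2, 3, 8, 10}  B3 = {2, 3, 4, 10}  B4 = {3, 4, 5, 10}  B5 = {1, 3, 4, 5}  B6 = {1, 4, 5, 11}  B7 = {1, 5, 9, 11}  B8 = {1, 7, 9, 11}  B9 = {6, 7, 9, 11}
Tree: B1–B2, B2–B3, B3–B4, B4–B5, B5–B6, B6–B7, B7–B8, B8–B9

Each bag holds 4 vertices, so the decomposition has width 3, which upper-bounds the treewidth. For the lower bound: the 4 vertex sets {0,2,8}, {10}, {3}, {1,4,5,11} are disjoint, each induces a connected subgraph, and every pair is joined by at least one edge of G. Contracting each set to a single vertex therefore yields K_{4} as a minor, and since treewidth is minor-monotone, tw(G) ≥ tw(K_{4}) = 3. Hence tw(G) = 3 exactly.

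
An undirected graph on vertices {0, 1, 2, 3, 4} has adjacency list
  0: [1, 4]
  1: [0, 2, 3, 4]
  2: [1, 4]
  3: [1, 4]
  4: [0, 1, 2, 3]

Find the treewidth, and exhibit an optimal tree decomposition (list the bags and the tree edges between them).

Each bag holds 3 vertices, so the decomposition has width 2, which upper-bounds the treewidth. On the other hand G contains the 3-clique {0, 1, 4}. A clique must lie in a single bag of any decomposition, so no decomposition can have width below 2. Therefore the treewidth is 2.

Treewidth 2.
One optimal decomposition is:
Bags: B1 = {1, 3, 4}  B2 = {1, 2, 4}  B3 = {0, 1, 4}
Tree: B1–B2, B2–B3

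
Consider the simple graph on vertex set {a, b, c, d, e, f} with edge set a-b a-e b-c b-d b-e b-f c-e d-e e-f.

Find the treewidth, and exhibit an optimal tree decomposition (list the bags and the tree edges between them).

Treewidth 2.
Bags: B1 = {b, e, f}  B2 = {a, b, e}  B3 = {b, d, e}  B4 = {b, c, e}
Tree: B1–B2, B2–B3, B1–B4

Each bag holds 3 vertices, so the decomposition has width 2, which upper-bounds the treewidth. On the other hand G contains the 3-clique {b, d, e}. A clique must lie in a single bag of any decomposition, so no decomposition can have width below 2. Therefore the treewidth is 2.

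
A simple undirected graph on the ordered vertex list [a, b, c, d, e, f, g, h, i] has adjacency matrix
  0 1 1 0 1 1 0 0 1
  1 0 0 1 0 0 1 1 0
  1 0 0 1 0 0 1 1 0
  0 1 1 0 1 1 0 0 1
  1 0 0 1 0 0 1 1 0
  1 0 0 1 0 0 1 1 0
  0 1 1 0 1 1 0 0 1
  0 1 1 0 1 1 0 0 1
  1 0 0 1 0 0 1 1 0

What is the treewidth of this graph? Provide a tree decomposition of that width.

Each bag holds 5 vertices, so the decomposition has width 4, which upper-bounds the treewidth. For the lower bound: the 5 vertex sets {f,g}, {b,d}, {e,h}, {a}, {i} are disjoint, each induces a connected subgraph, and every pair is joined by at least one edge of G. Contracting each set to a single vertex therefore yields K_{5} as a minor, and since treewidth is minor-monotone, tw(G) ≥ tw(K_{5}) = 4. Therefore the treewidth is 4.

Treewidth 4.
One optimal decomposition is:
Bags: B1 = {a, d, f, g, h}  B2 = {a, b, d, g, h}  B3 = {a, d, e, g, h}  B4 = {a, d, g, h, i}  B5 = {a, c, d, g, h}
Tree: B1–B2, B2–B3, B3–B4, B4–B5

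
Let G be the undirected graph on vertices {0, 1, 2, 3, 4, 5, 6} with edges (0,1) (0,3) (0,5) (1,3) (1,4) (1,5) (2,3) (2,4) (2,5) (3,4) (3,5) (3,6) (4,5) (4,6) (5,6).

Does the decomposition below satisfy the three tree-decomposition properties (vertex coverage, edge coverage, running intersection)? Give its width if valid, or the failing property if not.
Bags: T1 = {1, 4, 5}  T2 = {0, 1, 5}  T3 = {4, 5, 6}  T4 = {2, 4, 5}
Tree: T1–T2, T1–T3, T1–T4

A tree decomposition must satisfy three properties: every vertex lies in some bag; for every edge, both endpoints lie together in some bag; and for every vertex, the bags containing it form a connected subtree. Here vertex 3 appears in no bag, so the decomposition is invalid.

No — vertex 3 appears in no bag.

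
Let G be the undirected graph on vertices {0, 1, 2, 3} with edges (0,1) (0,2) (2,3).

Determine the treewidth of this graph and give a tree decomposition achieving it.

Every bag has size at most 2, so the width is 2 − 1 = 1 and tw(G) ≤ 1. Any graph with an edge has treewidth ≥ 1, and G has the edge 2–0. Therefore the treewidth is 1.

Treewidth 1.
Bags: B1 = {0, 2}  B2 = {2, 3}  B3 = {0, 1}
Tree: B1–B2, B1–B3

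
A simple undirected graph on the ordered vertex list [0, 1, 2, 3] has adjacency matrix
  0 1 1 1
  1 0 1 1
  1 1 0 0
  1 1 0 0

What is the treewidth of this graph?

A width-2 tree decomposition is:
Bags: B1 = {0, 1, 3}  B2 = {0, 1, 2}
Tree: B1–B2
The largest bag has 3 vertices, giving width 2; this decomposition certifies tw(G) ≤ 2. For the lower bound, the 3 vertices {0, 1, 2} are pairwise adjacent, and any tree decomposition puts a clique entirely inside one bag — forcing width ≥ 2. Hence tw(G) = 2 exactly.

2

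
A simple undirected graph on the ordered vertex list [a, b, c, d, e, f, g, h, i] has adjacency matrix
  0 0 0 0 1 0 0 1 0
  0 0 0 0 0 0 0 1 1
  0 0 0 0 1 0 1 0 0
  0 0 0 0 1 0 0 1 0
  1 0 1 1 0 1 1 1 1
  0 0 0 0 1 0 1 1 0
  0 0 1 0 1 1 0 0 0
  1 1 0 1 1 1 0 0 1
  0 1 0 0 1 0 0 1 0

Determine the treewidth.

2

A width-2 tree decomposition is:
Bags: B1 = {d, e, h}  B2 = {e, h, i}  B3 = {e, f, h}  B4 = {a, e, h}  B5 = {e, f, g}  B6 = {c, e, g}  B7 = {b, h, i}
Tree: B1–B2, B1–B3, B2–B4, B3–B5, B5–B6, B2–B7
The largest bag has 3 vertices, giving width 2; this decomposition certifies tw(G) ≤ 2. On the other hand G contains the 3-clique {c, e, g}. A clique must lie in a single bag of any decomposition, so no decomposition can have width below 2. The upper and lower bounds meet at 2, so that is the treewidth.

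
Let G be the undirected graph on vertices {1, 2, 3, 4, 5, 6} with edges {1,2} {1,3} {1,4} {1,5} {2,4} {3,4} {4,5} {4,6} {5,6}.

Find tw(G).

2

A width-2 tree decomposition is:
Bags: B1 = {1, 2, 4}  B2 = {1, 3, 4}  B3 = {1, 4, 5}  B4 = {4, 5, 6}
Tree: B1–B2, B2–B3, B3–B4
The largest bag has 3 vertices, giving width 2; this decomposition certifies tw(G) ≤ 2. On the other hand G contains the 3-clique {1, 2, 4}. A clique must lie in a single bag of any decomposition, so no decomposition can have width below 2. Combining the bounds, tw(G) = 2.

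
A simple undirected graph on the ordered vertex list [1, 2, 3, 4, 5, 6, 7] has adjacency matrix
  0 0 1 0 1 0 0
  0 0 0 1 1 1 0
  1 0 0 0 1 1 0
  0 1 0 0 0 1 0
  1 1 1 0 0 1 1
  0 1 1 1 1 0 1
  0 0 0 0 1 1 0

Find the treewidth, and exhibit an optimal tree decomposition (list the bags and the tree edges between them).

Every bag has size at most 3, so the width is 3 − 1 = 2 and tw(G) ≤ 2. For the lower bound, the 3 vertices {2, 4, 6} are pairwise adjacent, and any tree decomposition puts a clique entirely inside one bag — forcing width ≥ 2. Hence tw(G) = 2 exactly.

Treewidth 2.
One optimal decomposition is:
Bags: B1 = {3, 5, 6}  B2 = {2, 5, 6}  B3 = {1, 3, 5}  B4 = {2, 4, 6}  B5 = {5, 6, 7}
Tree: B1–B2, B1–B3, B2–B4, B2–B5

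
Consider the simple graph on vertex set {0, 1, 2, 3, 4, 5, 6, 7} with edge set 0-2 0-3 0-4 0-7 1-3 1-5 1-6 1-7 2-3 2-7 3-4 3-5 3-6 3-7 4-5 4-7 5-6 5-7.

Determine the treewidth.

A width-3 tree decomposition is:
Bags: B1 = {3, 4, 5, 7}  B2 = {0, 3, 4, 7}  B3 = {0, 2, 3, 7}  B4 = {1, 3, 5, 7}  B5 = {1, 3, 5, 6}
Tree: B1–B2, B2–B3, B1–B4, B4–B5
The largest bag has 4 vertices, giving width 3; this decomposition certifies tw(G) ≤ 3. For the lower bound, the 4 vertices {1, 3, 5, 6} are pairwise adjacent, and any tree decomposition puts a clique entirely inside one bag — forcing width ≥ 3. Hence tw(G) = 3 exactly.

3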